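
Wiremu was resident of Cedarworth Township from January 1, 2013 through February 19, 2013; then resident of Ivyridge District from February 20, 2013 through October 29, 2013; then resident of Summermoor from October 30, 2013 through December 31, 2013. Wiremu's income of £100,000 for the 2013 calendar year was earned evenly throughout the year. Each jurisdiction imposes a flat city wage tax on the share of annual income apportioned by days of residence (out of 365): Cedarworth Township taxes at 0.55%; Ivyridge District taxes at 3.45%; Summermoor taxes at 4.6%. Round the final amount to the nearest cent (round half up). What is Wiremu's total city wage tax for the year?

£3,251.23

Cedarworth Township, January 1 – February 19, 2013: 50 days → £100,000 × 0.55% × 50/365 = £75.3425
Ivyridge District, February 20 – October 29, 2013: 252 days → £100,000 × 3.45% × 252/365 = £2,381.9178
Summermoor, October 30 – December 31, 2013: 63 days → £100,000 × 4.6% × 63/365 = £793.9726
Total = £3,251.2329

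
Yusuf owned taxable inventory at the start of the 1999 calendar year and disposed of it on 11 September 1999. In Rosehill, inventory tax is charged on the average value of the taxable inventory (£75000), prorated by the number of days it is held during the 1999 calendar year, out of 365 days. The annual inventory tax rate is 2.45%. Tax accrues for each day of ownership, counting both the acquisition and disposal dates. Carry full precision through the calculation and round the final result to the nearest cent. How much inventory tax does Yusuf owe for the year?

£1278.70

Days held (1 January – 11 September 1999): 254 out of 365
Tax = £75000 × 2.45% × 254/365 = £1278.6986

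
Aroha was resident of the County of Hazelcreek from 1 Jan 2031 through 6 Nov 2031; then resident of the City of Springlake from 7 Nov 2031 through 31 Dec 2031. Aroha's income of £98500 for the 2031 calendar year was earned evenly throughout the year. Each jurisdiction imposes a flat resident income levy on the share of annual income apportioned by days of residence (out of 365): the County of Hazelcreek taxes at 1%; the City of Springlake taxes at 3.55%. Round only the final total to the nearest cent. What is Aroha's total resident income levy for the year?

The County of Hazelcreek, 1 Jan – 6 Nov 2031: 310 days → £98500 × 1% × 310/365 = £836.5753
The City of Springlake, 7 Nov – 31 Dec 2031: 55 days → £98500 × 3.55% × 55/365 = £526.9075
Total = £1363.4829

£1363.48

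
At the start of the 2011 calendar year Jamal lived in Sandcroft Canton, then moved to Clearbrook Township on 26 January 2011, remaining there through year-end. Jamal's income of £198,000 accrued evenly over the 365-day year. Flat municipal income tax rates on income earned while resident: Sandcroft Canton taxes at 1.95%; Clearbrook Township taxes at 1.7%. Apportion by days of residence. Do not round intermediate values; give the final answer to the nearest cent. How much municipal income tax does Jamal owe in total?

Sandcroft Canton, 1 January – 25 January 2011: 25 days → £198,000 × 1.95% × 25/365 = £264.4521
Clearbrook Township, 26 January – 31 December 2011: 340 days → £198,000 × 1.7% × 340/365 = £3,135.4521
Total = £3,399.9041

£3,399.90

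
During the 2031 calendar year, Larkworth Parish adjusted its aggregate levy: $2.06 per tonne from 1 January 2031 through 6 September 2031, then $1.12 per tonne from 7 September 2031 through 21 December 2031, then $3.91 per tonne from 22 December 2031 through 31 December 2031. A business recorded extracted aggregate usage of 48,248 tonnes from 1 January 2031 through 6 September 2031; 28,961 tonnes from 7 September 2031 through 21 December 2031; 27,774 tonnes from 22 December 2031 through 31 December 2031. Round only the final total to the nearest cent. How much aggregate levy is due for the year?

1 January – 6 September 2031: 48,248 tonnes at $2.06/tonne → $99,390.88
7 September – 21 December 2031: 28,961 tonnes at $1.12/tonne → $32,436.32
22 December – 31 December 2031: 27,774 tonnes at $3.91/tonne → $108,596.34

$240,423.54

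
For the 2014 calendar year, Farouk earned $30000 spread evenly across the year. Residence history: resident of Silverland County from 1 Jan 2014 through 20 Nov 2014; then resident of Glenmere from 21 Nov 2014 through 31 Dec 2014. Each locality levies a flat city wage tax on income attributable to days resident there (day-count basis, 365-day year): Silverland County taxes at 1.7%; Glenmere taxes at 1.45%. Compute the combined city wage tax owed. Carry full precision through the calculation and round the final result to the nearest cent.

Silverland County, 1 Jan – 20 Nov 2014: 324 days → $30000 × 1.7% × 324/365 = $452.7123
Glenmere, 21 Nov – 31 Dec 2014: 41 days → $30000 × 1.45% × 41/365 = $48.8630
Total = $501.5753

$501.58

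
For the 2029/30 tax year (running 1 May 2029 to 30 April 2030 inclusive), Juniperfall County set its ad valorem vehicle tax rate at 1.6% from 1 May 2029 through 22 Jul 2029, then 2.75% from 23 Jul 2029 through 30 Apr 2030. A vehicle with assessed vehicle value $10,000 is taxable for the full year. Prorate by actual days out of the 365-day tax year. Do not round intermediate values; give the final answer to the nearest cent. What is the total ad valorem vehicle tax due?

$248.85

1 May – 22 Jul 2029: 83 days at 1.6% → $10,000 × 1.6% × 83/365 = $36.3836
23 Jul 2029 – 30 Apr 2030: 282 days at 2.75% → $10,000 × 2.75% × 282/365 = $212.4658
Total = $248.8493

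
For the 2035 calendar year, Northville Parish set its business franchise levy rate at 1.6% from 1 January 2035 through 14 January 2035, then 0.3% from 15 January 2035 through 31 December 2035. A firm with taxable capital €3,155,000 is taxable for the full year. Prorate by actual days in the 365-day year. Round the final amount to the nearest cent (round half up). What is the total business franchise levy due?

€11,038.18

1 January – 14 January 2035: 14 days at 1.6% → €3,155,000 × 1.6% × 14/365 = €1,936.2192
15 January – 31 December 2035: 351 days at 0.3% → €3,155,000 × 0.3% × 351/365 = €9,101.9589
Total = €11,038.1781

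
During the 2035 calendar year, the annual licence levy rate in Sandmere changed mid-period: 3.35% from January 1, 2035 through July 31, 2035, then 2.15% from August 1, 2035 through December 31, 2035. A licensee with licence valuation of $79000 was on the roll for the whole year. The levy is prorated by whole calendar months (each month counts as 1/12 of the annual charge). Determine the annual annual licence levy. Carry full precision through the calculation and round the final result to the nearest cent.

January 1 – July 31, 2035: 7 months at 3.35% → $79000 × 3.35% × 7/12 = $1543.7917
August 1 – December 31, 2035: 5 months at 2.15% → $79000 × 2.15% × 5/12 = $707.7083
Total = $2251.5000

$2251.50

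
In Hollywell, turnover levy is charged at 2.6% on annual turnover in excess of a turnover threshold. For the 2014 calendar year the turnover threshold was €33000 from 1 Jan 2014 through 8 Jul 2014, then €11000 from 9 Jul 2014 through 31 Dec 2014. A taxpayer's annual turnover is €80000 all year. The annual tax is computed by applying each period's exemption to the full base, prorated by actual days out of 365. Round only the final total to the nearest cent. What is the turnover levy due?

€1497.81

1 Jan – 8 Jul 2014: 189 days, exemption €33000 → (€80000 − €33000) × 2.6% × 189/365 = €632.7616
9 Jul – 31 Dec 2014: 176 days, exemption €11000 → (€80000 − €11000) × 2.6% × 176/365 = €865.0521
Total = €1497.8137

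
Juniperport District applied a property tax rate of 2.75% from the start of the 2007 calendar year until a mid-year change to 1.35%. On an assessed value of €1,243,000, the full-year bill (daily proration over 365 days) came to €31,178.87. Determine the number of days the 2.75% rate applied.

302 days

Let d = days at the first rate; then 365 − d days at the second rate.
€1,243,000 × [2.75%·d + 1.35%·(365−d)] / 365 = €31,178.87
Solving gives d = 302, so the new rate took effect on October 30, 2007.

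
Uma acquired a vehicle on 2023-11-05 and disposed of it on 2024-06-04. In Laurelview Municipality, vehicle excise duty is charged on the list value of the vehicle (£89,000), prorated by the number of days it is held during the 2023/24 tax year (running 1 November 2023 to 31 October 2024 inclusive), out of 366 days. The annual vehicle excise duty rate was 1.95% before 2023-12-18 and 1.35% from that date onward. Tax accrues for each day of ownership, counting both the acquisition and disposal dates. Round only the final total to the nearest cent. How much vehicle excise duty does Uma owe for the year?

2023-11-05 to 2023-12-17: 43 days at 1.95% → £89,000 × 1.95% × 43/366 = £203.8975
2023-12-18 to 2024-06-04: 170 days at 1.35% → £89,000 × 1.35% × 170/366 = £558.0738
Total = £761.9713

£761.97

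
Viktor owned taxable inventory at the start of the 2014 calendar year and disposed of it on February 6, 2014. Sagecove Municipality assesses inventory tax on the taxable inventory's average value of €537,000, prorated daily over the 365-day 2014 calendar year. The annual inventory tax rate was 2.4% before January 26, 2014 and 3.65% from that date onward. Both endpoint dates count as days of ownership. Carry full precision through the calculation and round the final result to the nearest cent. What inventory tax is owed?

January 1 – January 25, 2014: 25 days at 2.4% → €537,000 × 2.4% × 25/365 = €882.7397
January 26 – February 6, 2014: 12 days at 3.65% → €537,000 × 3.65% × 12/365 = €644.4000
Total = €1,527.1397

€1,527.14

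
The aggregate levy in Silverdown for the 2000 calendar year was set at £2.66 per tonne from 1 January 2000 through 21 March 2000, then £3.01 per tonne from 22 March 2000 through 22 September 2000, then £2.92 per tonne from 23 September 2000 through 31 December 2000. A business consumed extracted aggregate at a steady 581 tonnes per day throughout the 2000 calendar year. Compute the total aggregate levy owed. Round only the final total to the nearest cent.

1 January – 21 March 2000: 81 days × 581 tonnes/day = 47,061 tonnes at £2.66/tonne → £125,182.26
22 March – 22 September 2000: 185 days × 581 tonnes/day = 107,485 tonnes at £3.01/tonne → £323,529.85
23 September – 31 December 2000: 100 days × 581 tonnes/day = 58,100 tonnes at £2.92/tonne → £169,652.00

£618,364.11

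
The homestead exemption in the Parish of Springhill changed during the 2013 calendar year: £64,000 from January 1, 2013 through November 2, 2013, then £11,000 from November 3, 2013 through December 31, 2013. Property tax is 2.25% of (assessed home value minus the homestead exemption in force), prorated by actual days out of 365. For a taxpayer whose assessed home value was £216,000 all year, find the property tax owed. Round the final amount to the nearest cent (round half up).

January 1 – November 2, 2013: 306 days, exemption £64,000 → (£216,000 − £64,000) × 2.25% × 306/365 = £2,867.1781
November 3 – December 31, 2013: 59 days, exemption £11,000 → (£216,000 − £11,000) × 2.25% × 59/365 = £745.5822
Total = £3,612.7603

£3,612.76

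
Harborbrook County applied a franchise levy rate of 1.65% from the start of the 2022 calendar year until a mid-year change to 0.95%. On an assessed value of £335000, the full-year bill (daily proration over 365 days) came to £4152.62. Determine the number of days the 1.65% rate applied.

151 days

Let d = days at the first rate; then 365 − d days at the second rate.
£335000 × [1.65%·d + 0.95%·(365−d)] / 365 = £4152.62
Solving gives d = 151, so the new rate took effect on June 1, 2022.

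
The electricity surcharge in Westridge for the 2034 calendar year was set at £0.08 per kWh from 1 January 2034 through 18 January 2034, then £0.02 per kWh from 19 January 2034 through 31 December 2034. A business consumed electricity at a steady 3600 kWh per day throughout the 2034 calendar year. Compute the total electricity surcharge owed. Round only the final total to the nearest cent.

1 January – 18 January 2034: 18 days × 3600 kWh/day = 64,800 kWh at £0.08/kWh → £5184.00
19 January – 31 December 2034: 347 days × 3600 kWh/day = 1,249,200 kWh at £0.02/kWh → £24984.00

£30168.00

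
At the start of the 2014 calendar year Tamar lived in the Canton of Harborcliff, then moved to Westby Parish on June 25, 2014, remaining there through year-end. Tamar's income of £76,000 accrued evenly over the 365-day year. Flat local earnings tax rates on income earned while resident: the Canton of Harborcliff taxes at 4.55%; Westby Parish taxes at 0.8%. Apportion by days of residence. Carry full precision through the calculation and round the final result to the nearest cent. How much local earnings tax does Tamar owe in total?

The Canton of Harborcliff, January 1 – June 24, 2014: 175 days → £76,000 × 4.55% × 175/365 = £1,657.9452
Westby Parish, June 25 – December 31, 2014: 190 days → £76,000 × 0.8% × 190/365 = £316.4932
Total = £1,974.4384

£1,974.44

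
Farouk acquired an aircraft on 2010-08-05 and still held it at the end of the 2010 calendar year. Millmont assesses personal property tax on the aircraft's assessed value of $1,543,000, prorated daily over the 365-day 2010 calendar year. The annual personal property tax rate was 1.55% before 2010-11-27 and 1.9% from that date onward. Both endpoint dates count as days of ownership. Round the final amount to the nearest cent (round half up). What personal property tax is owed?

$10,281.03

2010-08-05 to 2010-11-26: 114 days at 1.55% → $1,543,000 × 1.55% × 114/365 = $7,469.8110
2010-11-27 to 2010-12-31: 35 days at 1.9% → $1,543,000 × 1.9% × 35/365 = $2,811.2192
Total = $10,281.0301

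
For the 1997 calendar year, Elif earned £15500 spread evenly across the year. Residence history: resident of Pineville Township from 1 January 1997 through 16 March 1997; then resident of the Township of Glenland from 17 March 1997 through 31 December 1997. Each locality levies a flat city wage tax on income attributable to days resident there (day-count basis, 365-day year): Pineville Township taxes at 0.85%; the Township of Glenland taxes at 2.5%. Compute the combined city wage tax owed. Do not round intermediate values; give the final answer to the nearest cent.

£334.95

Pineville Township, 1 January – 16 March 1997: 75 days → £15500 × 0.85% × 75/365 = £27.0719
The Township of Glenland, 17 March – 31 December 1997: 290 days → £15500 × 2.5% × 290/365 = £307.8767
Total = £334.9486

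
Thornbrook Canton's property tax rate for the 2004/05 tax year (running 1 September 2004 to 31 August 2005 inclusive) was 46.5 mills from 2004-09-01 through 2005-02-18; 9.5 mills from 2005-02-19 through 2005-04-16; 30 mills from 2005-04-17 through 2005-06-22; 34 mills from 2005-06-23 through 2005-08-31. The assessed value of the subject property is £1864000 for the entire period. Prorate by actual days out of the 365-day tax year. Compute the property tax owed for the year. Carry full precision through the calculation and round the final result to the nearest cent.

£65791.54

2004-09-01 to 2005-02-18: 171 days at 46.5 mills → £1864000 × 4.65% × 171/365 = £40607.1123
2005-02-19 to 2005-04-16: 57 days at 9.5 mills → £1864000 × 0.95% × 57/365 = £2765.3589
2005-04-17 to 2005-06-22: 67 days at 30 mills → £1864000 × 3% × 67/365 = £10264.7671
2005-06-23 to 2005-08-31: 70 days at 34 mills → £1864000 × 3.4% × 70/365 = £12154.3014
Total = £65791.5397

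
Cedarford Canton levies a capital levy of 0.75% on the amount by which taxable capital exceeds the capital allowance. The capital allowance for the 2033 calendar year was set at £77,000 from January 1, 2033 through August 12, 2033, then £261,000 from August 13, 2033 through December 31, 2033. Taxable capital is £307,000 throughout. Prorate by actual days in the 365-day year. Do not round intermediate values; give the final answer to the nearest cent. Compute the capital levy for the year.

January 1 – August 12, 2033: 224 days, exemption £77,000 → (£307,000 − £77,000) × 0.75% × 224/365 = £1,058.6301
August 13 – December 31, 2033: 141 days, exemption £261,000 → (£307,000 − £261,000) × 0.75% × 141/365 = £133.2740
Total = £1,191.9041

£1,191.90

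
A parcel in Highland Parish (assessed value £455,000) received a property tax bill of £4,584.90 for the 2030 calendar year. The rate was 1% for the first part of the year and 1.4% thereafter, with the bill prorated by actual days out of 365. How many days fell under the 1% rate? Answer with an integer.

358 days

Let d = days at the first rate; then 365 − d days at the second rate.
£455,000 × [1%·d + 1.4%·(365−d)] / 365 = £4,584.90
Solving gives d = 358, so the new rate took effect on December 25, 2030.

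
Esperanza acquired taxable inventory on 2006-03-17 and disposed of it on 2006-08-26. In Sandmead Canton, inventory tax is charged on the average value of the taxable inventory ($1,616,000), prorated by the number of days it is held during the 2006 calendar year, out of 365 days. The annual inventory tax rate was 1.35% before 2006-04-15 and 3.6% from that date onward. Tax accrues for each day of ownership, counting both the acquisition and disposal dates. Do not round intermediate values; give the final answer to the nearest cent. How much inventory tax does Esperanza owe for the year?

2006-03-17 to 2006-04-14: 29 days at 1.35% → $1,616,000 × 1.35% × 29/365 = $1,733.3260
2006-04-15 to 2006-08-26: 134 days at 3.6% → $1,616,000 × 3.6% × 134/365 = $21,357.7644
Total = $23,091.0904

$23,091.09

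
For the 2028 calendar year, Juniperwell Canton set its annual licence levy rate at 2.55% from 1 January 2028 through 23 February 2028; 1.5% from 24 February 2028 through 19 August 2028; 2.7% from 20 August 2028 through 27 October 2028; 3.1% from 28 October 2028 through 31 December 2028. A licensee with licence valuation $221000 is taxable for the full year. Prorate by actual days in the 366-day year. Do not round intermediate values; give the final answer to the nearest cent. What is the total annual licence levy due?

1 January – 23 February 2028: 54 days at 2.55% → $221000 × 2.55% × 54/366 = $831.4672
24 February – 19 August 2028: 178 days at 1.5% → $221000 × 1.5% × 178/366 = $1612.2131
20 August – 27 October 2028: 69 days at 2.7% → $221000 × 2.7% × 69/366 = $1124.9262
28 October – 31 December 2028: 65 days at 3.1% → $221000 × 3.1% × 65/366 = $1216.7077
Total = $4785.3142

$4785.31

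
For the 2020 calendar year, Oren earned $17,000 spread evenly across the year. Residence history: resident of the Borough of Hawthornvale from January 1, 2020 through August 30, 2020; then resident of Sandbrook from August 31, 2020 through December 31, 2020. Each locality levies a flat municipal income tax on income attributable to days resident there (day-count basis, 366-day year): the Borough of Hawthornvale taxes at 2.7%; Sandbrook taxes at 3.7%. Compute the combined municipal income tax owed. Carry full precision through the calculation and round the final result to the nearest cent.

The Borough of Hawthornvale, January 1 – August 30, 2020: 243 days → $17,000 × 2.7% × 243/366 = $304.7459
Sandbrook, August 31 – December 31, 2020: 123 days → $17,000 × 3.7% × 123/366 = $211.3852
Total = $516.1311

$516.13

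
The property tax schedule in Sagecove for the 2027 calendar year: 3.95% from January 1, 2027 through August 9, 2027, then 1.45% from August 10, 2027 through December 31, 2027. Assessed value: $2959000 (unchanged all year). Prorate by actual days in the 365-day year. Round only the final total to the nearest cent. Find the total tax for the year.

$87695.84

January 1 – August 9, 2027: 221 days at 3.95% → $2959000 × 3.95% × 221/365 = $70768.7411
August 10 – December 31, 2027: 144 days at 1.45% → $2959000 × 1.45% × 144/365 = $16927.1014
Total = $87695.8425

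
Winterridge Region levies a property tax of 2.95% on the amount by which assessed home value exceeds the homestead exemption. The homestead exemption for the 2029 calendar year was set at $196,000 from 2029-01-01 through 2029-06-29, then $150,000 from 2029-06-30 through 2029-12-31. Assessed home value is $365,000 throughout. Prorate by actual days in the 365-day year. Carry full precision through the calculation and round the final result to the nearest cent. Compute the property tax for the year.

2029-01-01 to 2029-06-29: 180 days, exemption $196,000 → ($365,000 − $196,000) × 2.95% × 180/365 = $2,458.6027
2029-06-30 to 2029-12-31: 185 days, exemption $150,000 → ($365,000 − $150,000) × 2.95% × 185/365 = $3,214.6918
Total = $5,673.2945

$5,673.29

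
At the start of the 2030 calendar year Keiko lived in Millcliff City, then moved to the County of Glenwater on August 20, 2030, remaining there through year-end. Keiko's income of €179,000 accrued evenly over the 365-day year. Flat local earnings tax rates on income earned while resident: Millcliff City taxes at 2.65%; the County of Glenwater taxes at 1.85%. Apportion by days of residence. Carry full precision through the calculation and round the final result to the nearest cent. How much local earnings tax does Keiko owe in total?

€4,217.78

Millcliff City, January 1 – August 19, 2030: 231 days → €179,000 × 2.65% × 231/365 = €3,002.0507
The County of Glenwater, August 20 – December 31, 2030: 134 days → €179,000 × 1.85% × 134/365 = €1,215.7288
Total = €4,217.7795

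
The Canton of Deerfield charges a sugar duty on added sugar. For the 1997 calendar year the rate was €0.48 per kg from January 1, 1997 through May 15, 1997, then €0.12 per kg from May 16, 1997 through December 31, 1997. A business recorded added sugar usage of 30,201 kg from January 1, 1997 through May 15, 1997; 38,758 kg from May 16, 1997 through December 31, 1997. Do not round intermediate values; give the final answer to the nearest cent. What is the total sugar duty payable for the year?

€19,147.44

January 1 – May 15, 1997: 30,201 kg at €0.48/kg → €14,496.48
May 16 – December 31, 1997: 38,758 kg at €0.12/kg → €4,650.96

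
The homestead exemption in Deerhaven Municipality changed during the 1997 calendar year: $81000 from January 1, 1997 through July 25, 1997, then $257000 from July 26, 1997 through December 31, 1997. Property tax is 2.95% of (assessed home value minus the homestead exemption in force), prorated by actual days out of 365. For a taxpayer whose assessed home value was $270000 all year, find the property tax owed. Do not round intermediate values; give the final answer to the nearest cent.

January 1 – July 25, 1997: 206 days, exemption $81000 → ($270000 − $81000) × 2.95% × 206/365 = $3146.7205
July 26 – December 31, 1997: 159 days, exemption $257000 → ($270000 − $257000) × 2.95% × 159/365 = $167.0589
Total = $3313.7795

$3313.78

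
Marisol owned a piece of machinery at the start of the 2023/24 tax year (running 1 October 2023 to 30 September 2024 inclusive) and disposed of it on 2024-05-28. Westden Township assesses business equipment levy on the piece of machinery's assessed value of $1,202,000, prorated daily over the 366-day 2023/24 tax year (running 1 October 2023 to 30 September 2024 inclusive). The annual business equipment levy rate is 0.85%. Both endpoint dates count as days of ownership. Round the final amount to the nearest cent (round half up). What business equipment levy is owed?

Days held (2023-10-01 to 2024-05-28): 241 out of 366
Tax = $1,202,000 × 0.85% × 241/366 = $6,727.5874

$6,727.59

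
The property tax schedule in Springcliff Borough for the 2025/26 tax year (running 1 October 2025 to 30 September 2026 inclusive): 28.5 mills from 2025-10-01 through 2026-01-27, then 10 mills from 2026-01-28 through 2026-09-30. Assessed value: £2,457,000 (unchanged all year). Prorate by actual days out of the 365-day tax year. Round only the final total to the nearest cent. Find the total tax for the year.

£39,389.41

2025-10-01 to 2026-01-27: 119 days at 28.5 mills → £2,457,000 × 2.85% × 119/365 = £22,829.9055
2026-01-28 to 2026-09-30: 246 days at 10 mills → £2,457,000 × 1% × 246/365 = £16,559.5068
Total = £39,389.4123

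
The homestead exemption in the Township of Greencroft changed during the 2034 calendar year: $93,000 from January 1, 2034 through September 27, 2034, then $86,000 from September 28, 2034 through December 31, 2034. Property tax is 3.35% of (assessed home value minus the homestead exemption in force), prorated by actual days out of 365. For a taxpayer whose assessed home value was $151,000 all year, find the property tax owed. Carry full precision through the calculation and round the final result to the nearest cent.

January 1 – September 27, 2034: 270 days, exemption $93,000 → ($151,000 − $93,000) × 3.35% × 270/365 = $1,437.2877
September 28 – December 31, 2034: 95 days, exemption $86,000 → ($151,000 − $86,000) × 3.35% × 95/365 = $566.7466
Total = $2,004.0342

$2,004.03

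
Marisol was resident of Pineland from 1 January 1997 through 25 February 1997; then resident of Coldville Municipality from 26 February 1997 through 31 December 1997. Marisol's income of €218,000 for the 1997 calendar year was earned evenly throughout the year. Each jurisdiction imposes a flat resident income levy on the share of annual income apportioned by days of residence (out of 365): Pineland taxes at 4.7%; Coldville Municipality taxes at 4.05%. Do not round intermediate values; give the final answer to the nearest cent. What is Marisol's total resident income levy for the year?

Pineland, 1 January – 25 February 1997: 56 days → €218,000 × 4.7% × 56/365 = €1,571.9890
Coldville Municipality, 26 February – 31 December 1997: 309 days → €218,000 × 4.05% × 309/365 = €7,474.4137
Total = €9,046.4027

€9,046.40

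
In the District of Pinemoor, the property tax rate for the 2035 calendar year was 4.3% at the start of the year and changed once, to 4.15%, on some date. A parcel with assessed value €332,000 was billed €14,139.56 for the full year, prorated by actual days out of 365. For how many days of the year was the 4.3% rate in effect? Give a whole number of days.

265 days

Let d = days at the first rate; then 365 − d days at the second rate.
€332,000 × [4.3%·d + 4.15%·(365−d)] / 365 = €14,139.56
Solving gives d = 265, so the new rate took effect on September 23, 2035.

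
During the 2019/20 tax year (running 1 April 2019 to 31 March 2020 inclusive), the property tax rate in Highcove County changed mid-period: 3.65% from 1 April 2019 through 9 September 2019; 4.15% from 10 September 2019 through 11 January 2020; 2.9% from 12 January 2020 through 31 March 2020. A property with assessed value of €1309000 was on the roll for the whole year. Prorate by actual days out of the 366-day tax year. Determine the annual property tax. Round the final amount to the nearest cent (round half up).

1 April – 9 September 2019: 162 days at 3.65% → €1309000 × 3.65% × 162/366 = €21147.8607
10 September 2019 – 11 January 2020: 124 days at 4.15% → €1309000 × 4.15% × 124/366 = €18404.6831
12 January – 31 March 2020: 80 days at 2.9% → €1309000 × 2.9% × 80/366 = €8297.4863
Total = €47850.0301

€47850.03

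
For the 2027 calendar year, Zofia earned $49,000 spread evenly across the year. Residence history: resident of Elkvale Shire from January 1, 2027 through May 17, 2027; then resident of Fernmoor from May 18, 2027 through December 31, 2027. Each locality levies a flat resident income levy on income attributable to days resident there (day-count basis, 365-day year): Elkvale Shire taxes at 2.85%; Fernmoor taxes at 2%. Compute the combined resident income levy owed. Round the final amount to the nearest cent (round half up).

Elkvale Shire, January 1 – May 17, 2027: 137 days → $49,000 × 2.85% × 137/365 = $524.1658
Fernmoor, May 18 – December 31, 2027: 228 days → $49,000 × 2% × 228/365 = $612.1644
Total = $1,136.3301

$1,136.33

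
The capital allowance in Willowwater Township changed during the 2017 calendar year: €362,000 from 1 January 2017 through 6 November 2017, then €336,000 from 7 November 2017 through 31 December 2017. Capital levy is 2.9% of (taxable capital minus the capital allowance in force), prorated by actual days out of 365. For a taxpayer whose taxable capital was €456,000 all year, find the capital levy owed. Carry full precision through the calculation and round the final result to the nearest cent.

€2,839.62

1 January – 6 November 2017: 310 days, exemption €362,000 → (€456,000 − €362,000) × 2.9% × 310/365 = €2,315.2329
7 November – 31 December 2017: 55 days, exemption €336,000 → (€456,000 − €336,000) × 2.9% × 55/365 = €524.3836
Total = €2,839.6164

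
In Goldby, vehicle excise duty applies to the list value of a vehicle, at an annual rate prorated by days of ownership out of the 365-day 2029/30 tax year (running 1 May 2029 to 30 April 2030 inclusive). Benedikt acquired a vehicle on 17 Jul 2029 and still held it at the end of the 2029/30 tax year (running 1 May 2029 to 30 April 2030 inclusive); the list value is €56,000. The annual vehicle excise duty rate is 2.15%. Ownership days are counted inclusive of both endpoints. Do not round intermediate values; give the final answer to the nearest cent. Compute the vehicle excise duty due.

Days held (17 Jul 2029 – 30 Apr 2030): 288 out of 365
Tax = €56,000 × 2.15% × 288/365 = €950.0055

€950.01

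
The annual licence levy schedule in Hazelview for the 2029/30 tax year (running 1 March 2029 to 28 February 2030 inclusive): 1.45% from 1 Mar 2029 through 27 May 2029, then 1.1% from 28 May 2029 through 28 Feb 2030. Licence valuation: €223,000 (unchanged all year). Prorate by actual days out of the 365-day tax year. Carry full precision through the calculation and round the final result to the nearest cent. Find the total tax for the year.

€2,641.18

1 Mar – 27 May 2029: 88 days at 1.45% → €223,000 × 1.45% × 88/365 = €779.5836
28 May 2029 – 28 Feb 2030: 277 days at 1.1% → €223,000 × 1.1% × 277/365 = €1,861.5918
Total = €2,641.1753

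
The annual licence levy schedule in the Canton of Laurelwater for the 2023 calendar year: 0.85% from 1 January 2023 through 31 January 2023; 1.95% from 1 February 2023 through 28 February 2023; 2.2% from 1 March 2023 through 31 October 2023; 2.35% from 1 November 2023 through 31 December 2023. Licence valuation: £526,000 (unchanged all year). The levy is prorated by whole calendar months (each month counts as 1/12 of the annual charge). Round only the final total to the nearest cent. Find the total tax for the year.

1 January – 31 January 2023: 1 month at 0.85% → £526,000 × 0.85% × 1/12 = £372.5833
1 February – 28 February 2023: 1 month at 1.95% → £526,000 × 1.95% × 1/12 = £854.7500
1 March – 31 October 2023: 8 months at 2.2% → £526,000 × 2.2% × 8/12 = £7,714.6667
1 November – 31 December 2023: 2 months at 2.35% → £526,000 × 2.35% × 2/12 = £2,060.1667
Total = £11,002.1667

£11,002.17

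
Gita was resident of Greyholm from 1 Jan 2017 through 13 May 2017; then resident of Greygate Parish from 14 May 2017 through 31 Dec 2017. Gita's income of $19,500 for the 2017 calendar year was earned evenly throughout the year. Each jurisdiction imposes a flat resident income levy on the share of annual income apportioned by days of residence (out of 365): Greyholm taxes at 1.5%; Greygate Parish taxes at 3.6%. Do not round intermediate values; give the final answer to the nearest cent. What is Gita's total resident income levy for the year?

$552.78

Greyholm, 1 Jan – 13 May 2017: 133 days → $19,500 × 1.5% × 133/365 = $106.5822
Greygate Parish, 14 May – 31 Dec 2017: 232 days → $19,500 × 3.6% × 232/365 = $446.2027
Total = $552.7849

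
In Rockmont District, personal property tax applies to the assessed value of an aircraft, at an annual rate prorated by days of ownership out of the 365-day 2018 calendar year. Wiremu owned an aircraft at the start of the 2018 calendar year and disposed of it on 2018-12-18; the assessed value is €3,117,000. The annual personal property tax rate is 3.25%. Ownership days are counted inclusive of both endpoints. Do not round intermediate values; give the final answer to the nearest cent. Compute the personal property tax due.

€97,694.47

Days held (2018-01-01 to 2018-12-18): 352 out of 365
Tax = €3,117,000 × 3.25% × 352/365 = €97,694.4658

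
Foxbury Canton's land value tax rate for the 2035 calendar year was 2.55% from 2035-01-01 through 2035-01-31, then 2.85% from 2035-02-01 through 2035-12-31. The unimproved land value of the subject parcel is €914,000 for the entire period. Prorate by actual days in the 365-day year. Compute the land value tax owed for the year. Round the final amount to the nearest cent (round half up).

2035-01-01 to 2035-01-31: 31 days at 2.55% → €914,000 × 2.55% × 31/365 = €1,979.4986
2035-02-01 to 2035-12-31: 334 days at 2.85% → €914,000 × 2.85% × 334/365 = €23,836.6192
Total = €25,816.1178

€25,816.12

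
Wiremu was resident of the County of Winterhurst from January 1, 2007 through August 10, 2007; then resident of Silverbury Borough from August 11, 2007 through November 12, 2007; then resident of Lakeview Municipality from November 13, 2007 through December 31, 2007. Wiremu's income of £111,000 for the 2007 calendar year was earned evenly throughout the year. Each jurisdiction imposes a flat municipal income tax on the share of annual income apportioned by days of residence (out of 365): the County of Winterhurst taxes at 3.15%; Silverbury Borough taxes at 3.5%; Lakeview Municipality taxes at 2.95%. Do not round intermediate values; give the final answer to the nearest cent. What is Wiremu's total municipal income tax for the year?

The County of Winterhurst, January 1 – August 10, 2007: 222 days → £111,000 × 3.15% × 222/365 = £2,126.6384
Silverbury Borough, August 11 – November 12, 2007: 94 days → £111,000 × 3.5% × 94/365 = £1,000.5205
Lakeview Municipality, November 13 – December 31, 2007: 49 days → £111,000 × 2.95% × 49/365 = £439.5904
Total = £3,566.7493

£3,566.75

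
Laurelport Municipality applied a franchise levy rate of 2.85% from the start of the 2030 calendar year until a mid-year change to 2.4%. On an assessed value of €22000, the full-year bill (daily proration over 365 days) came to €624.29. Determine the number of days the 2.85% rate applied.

355 days

Let d = days at the first rate; then 365 − d days at the second rate.
€22000 × [2.85%·d + 2.4%·(365−d)] / 365 = €624.29
Solving gives d = 355, so the new rate took effect on 22 December 2030.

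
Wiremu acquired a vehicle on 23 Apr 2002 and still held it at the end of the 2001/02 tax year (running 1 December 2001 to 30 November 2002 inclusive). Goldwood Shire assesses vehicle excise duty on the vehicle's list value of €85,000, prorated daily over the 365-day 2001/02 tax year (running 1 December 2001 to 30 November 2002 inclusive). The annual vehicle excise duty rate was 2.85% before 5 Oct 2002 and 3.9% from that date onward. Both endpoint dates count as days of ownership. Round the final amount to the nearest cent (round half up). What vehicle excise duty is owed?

€1,612.79

23 Apr – 4 Oct 2002: 165 days at 2.85% → €85,000 × 2.85% × 165/365 = €1,095.1027
5 Oct – 30 Nov 2002: 57 days at 3.9% → €85,000 × 3.9% × 57/365 = €517.6849
Total = €1,612.7877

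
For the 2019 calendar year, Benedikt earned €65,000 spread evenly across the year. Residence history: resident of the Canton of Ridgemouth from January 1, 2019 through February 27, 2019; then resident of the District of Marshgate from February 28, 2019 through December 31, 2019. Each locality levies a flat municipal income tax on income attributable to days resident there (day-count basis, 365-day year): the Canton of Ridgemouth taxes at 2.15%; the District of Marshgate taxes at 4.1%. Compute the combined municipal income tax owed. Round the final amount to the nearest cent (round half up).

The Canton of Ridgemouth, January 1 – February 27, 2019: 58 days → €65,000 × 2.15% × 58/365 = €222.0685
The District of Marshgate, February 28 – December 31, 2019: 307 days → €65,000 × 4.1% × 307/365 = €2,241.5205
Total = €2,463.5890

€2,463.59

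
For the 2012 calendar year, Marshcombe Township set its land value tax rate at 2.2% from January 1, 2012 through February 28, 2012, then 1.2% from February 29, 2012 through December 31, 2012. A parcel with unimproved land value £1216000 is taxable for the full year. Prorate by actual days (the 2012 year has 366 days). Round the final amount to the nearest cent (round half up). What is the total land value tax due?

January 1 – February 28, 2012: 59 days at 2.2% → £1216000 × 2.2% × 59/366 = £4312.4809
February 29 – December 31, 2012: 307 days at 1.2% → £1216000 × 1.2% × 307/366 = £12239.7377
Total = £16552.2186

£16552.22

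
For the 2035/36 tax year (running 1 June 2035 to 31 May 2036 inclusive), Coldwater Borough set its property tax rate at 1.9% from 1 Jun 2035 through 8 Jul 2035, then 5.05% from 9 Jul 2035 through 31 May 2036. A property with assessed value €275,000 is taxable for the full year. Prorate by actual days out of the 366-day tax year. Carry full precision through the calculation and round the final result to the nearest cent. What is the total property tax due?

€12,988.11

1 Jun – 8 Jul 2035: 38 days at 1.9% → €275,000 × 1.9% × 38/366 = €542.4863
9 Jul 2035 – 31 May 2036: 328 days at 5.05% → €275,000 × 5.05% × 328/366 = €12,445.6284
Total = €12,988.1148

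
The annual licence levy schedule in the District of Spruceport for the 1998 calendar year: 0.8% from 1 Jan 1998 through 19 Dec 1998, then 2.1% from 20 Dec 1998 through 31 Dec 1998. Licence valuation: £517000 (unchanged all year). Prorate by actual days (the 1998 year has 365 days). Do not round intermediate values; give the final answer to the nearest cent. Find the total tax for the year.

£4356.96

1 Jan – 19 Dec 1998: 353 days at 0.8% → £517000 × 0.8% × 353/365 = £4000.0219
20 Dec – 31 Dec 1998: 12 days at 2.1% → £517000 × 2.1% × 12/365 = £356.9425
Total = £4356.9644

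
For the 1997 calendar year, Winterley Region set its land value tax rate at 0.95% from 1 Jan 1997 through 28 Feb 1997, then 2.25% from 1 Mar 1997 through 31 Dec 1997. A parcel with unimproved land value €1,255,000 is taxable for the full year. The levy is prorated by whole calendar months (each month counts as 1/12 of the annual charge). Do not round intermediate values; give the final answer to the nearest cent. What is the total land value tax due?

1 Jan – 28 Feb 1997: 2 months at 0.95% → €1,255,000 × 0.95% × 2/12 = €1,987.0833
1 Mar – 31 Dec 1997: 10 months at 2.25% → €1,255,000 × 2.25% × 10/12 = €23,531.2500
Total = €25,518.3333

€25,518.33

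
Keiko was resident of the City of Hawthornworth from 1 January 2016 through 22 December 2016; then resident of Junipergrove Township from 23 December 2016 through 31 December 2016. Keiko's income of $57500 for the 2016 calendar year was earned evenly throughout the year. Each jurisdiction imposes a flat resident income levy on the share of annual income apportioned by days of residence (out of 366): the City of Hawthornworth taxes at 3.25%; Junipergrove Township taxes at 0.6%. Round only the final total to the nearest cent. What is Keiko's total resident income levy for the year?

The City of Hawthornworth, 1 January – 22 December 2016: 357 days → $57500 × 3.25% × 357/366 = $1822.7971
Junipergrove Township, 23 December – 31 December 2016: 9 days → $57500 × 0.6% × 9/366 = $8.4836
Total = $1831.2807

$1831.28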